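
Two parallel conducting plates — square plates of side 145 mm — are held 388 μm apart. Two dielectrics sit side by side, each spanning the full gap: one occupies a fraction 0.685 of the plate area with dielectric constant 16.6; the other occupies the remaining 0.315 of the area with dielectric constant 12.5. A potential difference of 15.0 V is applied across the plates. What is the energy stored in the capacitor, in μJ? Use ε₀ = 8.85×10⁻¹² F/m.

A = (145 mm)² = 2.10×10⁻² m².
Side-by-side slabs ⇒ two capacitors in parallel, each spanning the full gap.
C₁ = κ₁ε₀A₁/d = 16.6 × 8.85×10⁻¹² × 1.44×10⁻² / 3.88×10⁻⁴ = 5.45×10⁻⁹ F.
C₂ = κ₂ε₀A₂/d = 12.5 × 8.85×10⁻¹² × 6.62×10⁻³ / 3.88×10⁻⁴ = 1.89×10⁻⁹ F.
C = C₁ + C₂ = 7.34×10⁻⁹ F.
U = ½CV² = ½ × 7.34×10⁻⁹ × (15.0)² = 8.26×10⁻⁷ J.

U ≈ 0.826 μJ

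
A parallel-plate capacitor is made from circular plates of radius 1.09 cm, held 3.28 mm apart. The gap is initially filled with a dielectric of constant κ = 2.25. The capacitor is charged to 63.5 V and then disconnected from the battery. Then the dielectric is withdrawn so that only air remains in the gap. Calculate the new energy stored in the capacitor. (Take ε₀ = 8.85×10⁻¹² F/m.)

10.3 nJ

A = π(1.09 cm)² = 3.73×10⁻⁴ m².
Initially C₁ = κε₀A/d = 2.25 × 8.85×10⁻¹² × 3.73×10⁻⁴ / 3.28×10⁻³ = 2.27×10⁻¹² F.
U₁ = 4.57×10⁻⁹ J.
Isolated ⇒ Q is held fixed. C₂ = 0.444 C₁ and U = Q²/(2C), so U₂/U₁ = C₁/C₂ = 2.25.
U₂ = 2.25 × 4.57×10⁻⁹ = 1.03×10⁻⁸ J.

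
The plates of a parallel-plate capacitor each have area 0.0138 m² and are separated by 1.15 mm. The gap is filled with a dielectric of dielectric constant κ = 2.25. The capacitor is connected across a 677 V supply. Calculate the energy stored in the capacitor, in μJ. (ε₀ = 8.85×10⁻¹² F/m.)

U ≈ 54.8 μJ

C = κε₀A/d = 2.25 × 8.85×10⁻¹² × 1.38×10⁻² / 1.15×10⁻³ = 2.39×10⁻¹⁰ F.
U = ½CV² = ½ × 2.39×10⁻¹⁰ × (677)² = 5.48×10⁻⁵ J.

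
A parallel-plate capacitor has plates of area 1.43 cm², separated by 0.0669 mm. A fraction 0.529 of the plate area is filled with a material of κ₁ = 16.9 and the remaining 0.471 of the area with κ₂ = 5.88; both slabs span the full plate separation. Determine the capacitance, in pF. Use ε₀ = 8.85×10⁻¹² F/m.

A = 1.43 cm² = 1.43×10⁻⁴ m².
Side-by-side slabs ⇒ two capacitors in parallel, each spanning the full gap.
C₁ = κ₁ε₀A₁/d = 16.9 × 8.85×10⁻¹² × 7.56×10⁻⁵ / 6.69×10⁻⁵ = 1.69×10⁻¹⁰ F.
C₂ = κ₂ε₀A₂/d = 5.88 × 8.85×10⁻¹² × 6.74×10⁻⁵ / 6.69×10⁻⁵ = 5.24×10⁻¹¹ F.
C = C₁ + C₂ = 2.22×10⁻¹⁰ F.

C ≈ 222 pF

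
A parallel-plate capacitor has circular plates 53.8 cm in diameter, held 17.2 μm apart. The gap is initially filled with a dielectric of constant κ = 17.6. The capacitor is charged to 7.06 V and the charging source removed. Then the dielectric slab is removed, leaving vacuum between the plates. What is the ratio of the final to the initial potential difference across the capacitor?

Isolated ⇒ Q is held fixed.
C₂ = 0.0568 C₁ and V = Q/C, so V₂/V₁ = C₁/C₂ = 17.6.

V₂/V₁ ≈ 17.6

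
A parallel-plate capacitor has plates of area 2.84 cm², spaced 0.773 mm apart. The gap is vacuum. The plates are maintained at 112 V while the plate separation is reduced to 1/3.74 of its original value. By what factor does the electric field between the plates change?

E₂/E₁ ≈ 3.74

Battery connected ⇒ V is held fixed.
E = V/d, so E₂/E₁ = d₁/d₂ = 3.74.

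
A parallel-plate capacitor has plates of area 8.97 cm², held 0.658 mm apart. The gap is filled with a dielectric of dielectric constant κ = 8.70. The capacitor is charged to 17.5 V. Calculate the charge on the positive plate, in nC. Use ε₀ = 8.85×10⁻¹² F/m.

1.84 nC

A = 8.97 cm² = 8.97×10⁻⁴ m².
C = κε₀A/d = 8.70 × 8.85×10⁻¹² × 8.97×10⁻⁴ / 6.58×10⁻⁴ = 1.05×10⁻¹⁰ F.
Q = CV = 1.05×10⁻¹⁰ × 17.5 = 1.84×10⁻⁹ C.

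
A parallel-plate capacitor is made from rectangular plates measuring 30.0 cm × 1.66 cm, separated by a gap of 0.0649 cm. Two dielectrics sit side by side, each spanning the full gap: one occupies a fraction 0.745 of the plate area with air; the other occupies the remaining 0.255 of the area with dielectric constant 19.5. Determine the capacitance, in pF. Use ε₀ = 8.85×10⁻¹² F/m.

A = 30.0 × 1.66 cm² = 4.98×10⁻³ m².
Side-by-side slabs ⇒ two capacitors in parallel, each spanning the full gap.
C₁ = κ₁ε₀A₁/d = 1.00 × 8.85×10⁻¹² × 3.71×10⁻³ / 6.49×10⁻⁴ = 5.06×10⁻¹¹ F.
C₂ = κ₂ε₀A₂/d = 19.5 × 8.85×10⁻¹² × 1.27×10⁻³ / 6.49×10⁻⁴ = 3.38×10⁻¹⁰ F.
C = C₁ + C₂ = 3.88×10⁻¹⁰ F.

C ≈ 388 pF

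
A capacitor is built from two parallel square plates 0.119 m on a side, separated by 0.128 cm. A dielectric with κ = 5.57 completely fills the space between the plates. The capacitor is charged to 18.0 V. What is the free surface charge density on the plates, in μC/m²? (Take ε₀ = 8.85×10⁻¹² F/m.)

A = (0.119 m)² = 1.42×10⁻² m².
C = κε₀A/d = 5.57 × 8.85×10⁻¹² × 1.42×10⁻² / 1.28×10⁻³ = 5.45×10⁻¹⁰ F.
σ = Q/A = CV/A = 5.45×10⁻¹⁰ × 18.0 / 1.42×10⁻² = 6.93×10⁻⁷ C/m².

0.693 μC/m²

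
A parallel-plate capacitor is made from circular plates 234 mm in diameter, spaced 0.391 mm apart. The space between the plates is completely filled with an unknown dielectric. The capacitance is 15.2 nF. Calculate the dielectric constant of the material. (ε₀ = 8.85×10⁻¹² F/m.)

A = π(234/2 mm)² = 4.30×10⁻² m².
κ = Cd/(ε₀A) = 1.52×10⁻⁸ × 3.91×10⁻⁴ / (8.85×10⁻¹² × 4.30×10⁻²) = 15.6.

15.6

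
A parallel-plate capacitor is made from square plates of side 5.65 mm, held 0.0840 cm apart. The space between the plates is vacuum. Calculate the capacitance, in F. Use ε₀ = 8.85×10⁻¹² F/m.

A = (5.65 mm)² = 3.19×10⁻⁵ m².
C = ε₀A/d = 8.85×10⁻¹² × 3.19×10⁻⁵ / 8.40×10⁻⁴ = 3.36×10⁻¹³ F.

C ≈ 3.36×10⁻¹³ F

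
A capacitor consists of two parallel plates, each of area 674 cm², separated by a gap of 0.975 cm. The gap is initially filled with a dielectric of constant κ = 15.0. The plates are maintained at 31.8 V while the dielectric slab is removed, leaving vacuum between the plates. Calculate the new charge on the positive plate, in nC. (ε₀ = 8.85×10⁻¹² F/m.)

1.95 nC

A = 674 cm² = 6.74×10⁻² m².
Initially C₁ = κε₀A/d = 15.0 × 8.85×10⁻¹² × 6.74×10⁻² / 9.75×10⁻³ = 9.18×10⁻¹⁰ F.
Q₁ = 2.92×10⁻⁸ C.
Battery connected ⇒ V is held fixed. C₂ = 0.0667 C₁ and Q = CV, so Q₂/Q₁ = C₂/C₁ = 0.0667.
Q₂ = 0.0667 × 2.92×10⁻⁸ = 1.95×10⁻⁹ C.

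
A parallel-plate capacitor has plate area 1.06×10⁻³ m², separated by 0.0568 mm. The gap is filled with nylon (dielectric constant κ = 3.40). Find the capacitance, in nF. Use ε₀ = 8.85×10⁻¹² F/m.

C ≈ 0.562 nF

C = κε₀A/d = 3.40 × 8.85×10⁻¹² × 1.06×10⁻³ / 5.68×10⁻⁵ = 5.62×10⁻¹⁰ F.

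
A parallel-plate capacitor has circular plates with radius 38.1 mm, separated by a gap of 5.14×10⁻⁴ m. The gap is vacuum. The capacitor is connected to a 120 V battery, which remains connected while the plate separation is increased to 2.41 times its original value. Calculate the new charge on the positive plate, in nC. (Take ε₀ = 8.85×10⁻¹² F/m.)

Q ≈ 3.91 nC

A = π(38.1 mm)² = 4.56×10⁻³ m².
Initially C₁ = ε₀A/d = 8.85×10⁻¹² × 4.56×10⁻³ / 5.14×10⁻⁴ = 7.85×10⁻¹¹ F.
Q₁ = 9.42×10⁻⁹ C.
Battery connected ⇒ V is held fixed. C₂ = 0.415 C₁ and Q = CV, so Q₂/Q₁ = C₂/C₁ = 0.415.
Q₂ = 0.415 × 9.42×10⁻⁹ = 3.91×10⁻⁹ C.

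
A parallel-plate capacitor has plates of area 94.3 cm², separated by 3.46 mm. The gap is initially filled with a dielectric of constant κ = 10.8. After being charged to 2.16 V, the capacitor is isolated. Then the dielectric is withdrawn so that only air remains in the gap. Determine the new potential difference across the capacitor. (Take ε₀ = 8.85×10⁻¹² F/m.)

V ≈ 23.3 V

A = 94.3 cm² = 9.43×10⁻³ m².
Initially C₁ = κε₀A/d = 10.8 × 8.85×10⁻¹² × 9.43×10⁻³ / 3.46×10⁻³ = 2.60×10⁻¹⁰ F.
V₁ = 2.16 V.
Isolated ⇒ Q is held fixed. C₂ = 0.0926 C₁ and V = Q/C, so V₂/V₁ = C₁/C₂ = 10.8.
V₂ = 10.8 × 2.16 = 23.3 V.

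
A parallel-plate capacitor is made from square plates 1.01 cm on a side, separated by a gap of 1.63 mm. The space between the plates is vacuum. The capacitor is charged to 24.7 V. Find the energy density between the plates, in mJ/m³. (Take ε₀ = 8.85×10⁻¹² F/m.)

E = V/d = 24.7 / 1.63×10⁻³ = 1.52×10⁴ V/m.
u = ½ε₀E² = ½ × 8.85×10⁻¹² × (1.52×10⁴)² = 1.02×10⁻³ J/m³.

1.02 mJ/m³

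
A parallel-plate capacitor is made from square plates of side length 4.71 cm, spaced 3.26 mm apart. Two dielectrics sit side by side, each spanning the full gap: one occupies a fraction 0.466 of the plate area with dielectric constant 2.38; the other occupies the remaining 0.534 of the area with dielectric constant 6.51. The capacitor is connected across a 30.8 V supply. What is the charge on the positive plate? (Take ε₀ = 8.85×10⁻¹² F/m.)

A = (4.71 cm)² = 2.22×10⁻³ m².
Side-by-side slabs ⇒ two capacitors in parallel, each spanning the full gap.
C₁ = κ₁ε₀A₁/d = 2.38 × 8.85×10⁻¹² × 1.03×10⁻³ / 3.26×10⁻³ = 6.68×10⁻¹² F.
C₂ = κ₂ε₀A₂/d = 6.51 × 8.85×10⁻¹² × 1.18×10⁻³ / 3.26×10⁻³ = 2.09×10⁻¹¹ F.
C = C₁ + C₂ = 2.76×10⁻¹¹ F.
Q = CV = 2.76×10⁻¹¹ × 30.8 = 8.51×10⁻¹⁰ C.

Q ≈ 0.851 nC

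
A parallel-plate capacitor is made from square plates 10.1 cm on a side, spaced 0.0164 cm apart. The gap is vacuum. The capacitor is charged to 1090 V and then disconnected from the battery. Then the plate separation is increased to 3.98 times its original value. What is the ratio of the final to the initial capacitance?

C = ε₀A/d scales as 1/d, so C₂/C₁ = d₁/d₂ = 1/3.98 = 0.251.

C₂/C₁ ≈ 0.251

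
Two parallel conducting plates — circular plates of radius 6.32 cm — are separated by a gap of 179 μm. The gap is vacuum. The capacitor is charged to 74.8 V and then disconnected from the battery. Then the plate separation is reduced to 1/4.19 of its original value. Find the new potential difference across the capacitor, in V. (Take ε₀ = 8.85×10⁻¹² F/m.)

17.9 V

A = π(6.32 cm)² = 1.25×10⁻² m².
Initially C₁ = ε₀A/d = 8.85×10⁻¹² × 1.25×10⁻² / 1.79×10⁻⁴ = 6.20×10⁻¹⁰ F.
V₁ = 74.8 V.
Isolated ⇒ Q is held fixed. C₂ = 4.19 C₁ and V = Q/C, so V₂/V₁ = C₁/C₂ = 0.239.
V₂ = 0.239 × 74.8 = 17.9 V.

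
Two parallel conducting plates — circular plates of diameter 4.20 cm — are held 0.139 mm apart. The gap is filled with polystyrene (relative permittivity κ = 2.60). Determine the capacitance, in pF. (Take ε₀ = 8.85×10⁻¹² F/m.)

A = π(4.20/2 cm)² = 1.39×10⁻³ m².
C = κε₀A/d = 2.60 × 8.85×10⁻¹² × 1.39×10⁻³ / 1.39×10⁻⁴ = 2.29×10⁻¹⁰ F.

C ≈ 229 pF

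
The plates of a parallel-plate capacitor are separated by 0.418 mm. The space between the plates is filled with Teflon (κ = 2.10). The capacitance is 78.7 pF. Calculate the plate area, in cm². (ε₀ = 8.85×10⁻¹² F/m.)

A = Cd/(κε₀) = 7.87×10⁻¹¹ × 4.18×10⁻⁴ / (2.10 × 8.85×10⁻¹²) = 1.77×10⁻³ m².

A ≈ 17.7 cm²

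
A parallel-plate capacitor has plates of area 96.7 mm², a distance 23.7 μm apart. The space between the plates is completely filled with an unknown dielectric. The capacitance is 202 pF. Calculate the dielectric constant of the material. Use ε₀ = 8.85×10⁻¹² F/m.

κ ≈ 5.59

A = 96.7 mm² = 9.67×10⁻⁵ m².
κ = Cd/(ε₀A) = 2.02×10⁻¹⁰ × 2.37×10⁻⁵ / (8.85×10⁻¹² × 9.67×10⁻⁵) = 5.59.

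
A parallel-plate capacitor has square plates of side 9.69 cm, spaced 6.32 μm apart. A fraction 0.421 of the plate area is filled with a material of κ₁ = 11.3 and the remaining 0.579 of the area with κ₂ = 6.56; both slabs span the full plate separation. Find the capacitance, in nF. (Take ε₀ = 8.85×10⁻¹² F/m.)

C ≈ 112 nF

A = (9.69 cm)² = 9.39×10⁻³ m².
Side-by-side slabs ⇒ two capacitors in parallel, each spanning the full gap.
C₁ = κ₁ε₀A₁/d = 11.3 × 8.85×10⁻¹² × 3.95×10⁻³ / 6.32×10⁻⁶ = 6.26×10⁻⁸ F.
C₂ = κ₂ε₀A₂/d = 6.56 × 8.85×10⁻¹² × 5.44×10⁻³ / 6.32×10⁻⁶ = 4.99×10⁻⁸ F.
C = C₁ + C₂ = 1.12×10⁻⁷ F.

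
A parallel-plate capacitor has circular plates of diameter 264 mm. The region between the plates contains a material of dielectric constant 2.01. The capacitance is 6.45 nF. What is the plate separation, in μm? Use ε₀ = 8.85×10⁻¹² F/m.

d ≈ 151 μm

A = π(264/2 mm)² = 5.47×10⁻² m².
d = κε₀A/C = 2.01 × 8.85×10⁻¹² × 5.47×10⁻² / 6.45×10⁻⁹ = 1.51×10⁻⁴ m.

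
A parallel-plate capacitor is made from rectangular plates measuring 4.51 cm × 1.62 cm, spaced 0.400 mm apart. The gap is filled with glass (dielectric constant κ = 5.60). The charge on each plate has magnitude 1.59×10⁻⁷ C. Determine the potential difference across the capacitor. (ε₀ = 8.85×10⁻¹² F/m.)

1.76 kV

A = 4.51 × 1.62 cm² = 7.31×10⁻⁴ m².
C = κε₀A/d = 5.60 × 8.85×10⁻¹² × 7.31×10⁻⁴ / 4.00×10⁻⁴ = 9.05×10⁻¹¹ F.
V = Q/C = 1.59×10⁻⁷ / 9.05×10⁻¹¹ = 1.76×10³ V.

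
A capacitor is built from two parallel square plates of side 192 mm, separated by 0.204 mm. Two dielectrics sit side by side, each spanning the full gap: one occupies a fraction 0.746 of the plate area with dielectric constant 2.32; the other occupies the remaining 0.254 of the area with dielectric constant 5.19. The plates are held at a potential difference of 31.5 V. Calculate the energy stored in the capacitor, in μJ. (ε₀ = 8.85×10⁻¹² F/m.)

U ≈ 2.42 μJ

A = (192 mm)² = 3.69×10⁻² m².
Side-by-side slabs ⇒ two capacitors in parallel, each spanning the full gap.
C₁ = κ₁ε₀A₁/d = 2.32 × 8.85×10⁻¹² × 2.75×10⁻² / 2.04×10⁻⁴ = 2.77×10⁻⁹ F.
C₂ = κ₂ε₀A₂/d = 5.19 × 8.85×10⁻¹² × 9.36×10⁻³ / 2.04×10⁻⁴ = 2.11×10⁻⁹ F.
C = C₁ + C₂ = 4.88×10⁻⁹ F.
U = ½CV² = ½ × 4.88×10⁻⁹ × (31.5)² = 2.42×10⁻⁶ J.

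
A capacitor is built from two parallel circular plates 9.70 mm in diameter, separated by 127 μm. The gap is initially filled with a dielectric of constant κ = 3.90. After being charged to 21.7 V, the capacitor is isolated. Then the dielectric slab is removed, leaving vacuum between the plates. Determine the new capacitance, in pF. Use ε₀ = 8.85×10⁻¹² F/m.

C ≈ 5.15 pF

A = π(9.70/2 mm)² = 7.39×10⁻⁵ m².
Initially C₁ = κε₀A/d = 3.90 × 8.85×10⁻¹² × 7.39×10⁻⁵ / 1.27×10⁻⁴ = 2.01×10⁻¹¹ F.
C = κε₀A/d scales with κ, so C₂/C₁ = 1/κ = 1/3.90 = 0.256.
C₂ = 0.256 × 2.01×10⁻¹¹ = 5.15×10⁻¹² F.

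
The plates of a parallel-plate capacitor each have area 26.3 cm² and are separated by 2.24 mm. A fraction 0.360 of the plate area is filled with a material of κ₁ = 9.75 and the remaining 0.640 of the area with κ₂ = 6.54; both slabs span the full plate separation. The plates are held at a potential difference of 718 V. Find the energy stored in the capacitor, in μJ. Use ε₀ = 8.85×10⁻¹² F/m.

A = 26.3 cm² = 2.63×10⁻³ m².
Side-by-side slabs ⇒ two capacitors in parallel, each spanning the full gap.
C₁ = κ₁ε₀A₁/d = 9.75 × 8.85×10⁻¹² × 9.47×10⁻⁴ / 2.24×10⁻³ = 3.65×10⁻¹¹ F.
C₂ = κ₂ε₀A₂/d = 6.54 × 8.85×10⁻¹² × 1.68×10⁻³ / 2.24×10⁻³ = 4.35×10⁻¹¹ F.
C = C₁ + C₂ = 8.00×10⁻¹¹ F.
U = ½CV² = ½ × 8.00×10⁻¹¹ × (718)² = 2.06×10⁻⁵ J.

U ≈ 20.6 μJ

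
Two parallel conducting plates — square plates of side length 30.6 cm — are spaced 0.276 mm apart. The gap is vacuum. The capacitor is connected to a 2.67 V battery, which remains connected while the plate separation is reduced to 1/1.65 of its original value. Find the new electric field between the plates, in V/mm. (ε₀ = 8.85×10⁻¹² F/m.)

A = (30.6 cm)² = 9.36×10⁻² m².
Initially C₁ = ε₀A/d = 8.85×10⁻¹² × 9.36×10⁻² / 2.76×10⁻⁴ = 3.00×10⁻⁹ F.
E₁ = 9.67×10³ V/m.
Battery connected ⇒ V is held fixed. E = V/d, so E₂/E₁ = d₁/d₂ = 1.65.
E₂ = 1.65 × 9.67×10³ = 1.60×10⁴ V/m.

E ≈ 16.0 V/mm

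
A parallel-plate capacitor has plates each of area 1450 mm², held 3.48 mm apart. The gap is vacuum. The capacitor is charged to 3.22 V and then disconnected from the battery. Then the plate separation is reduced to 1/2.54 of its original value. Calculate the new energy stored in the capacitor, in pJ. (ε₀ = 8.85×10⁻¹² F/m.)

7.53 pJ

A = 1450 mm² = 1.45×10⁻³ m².
Initially C₁ = ε₀A/d = 8.85×10⁻¹² × 1.45×10⁻³ / 3.48×10⁻³ = 3.69×10⁻¹² F.
U₁ = 1.91×10⁻¹¹ J.
Isolated ⇒ Q is held fixed. C₂ = 2.54 C₁ and U = Q²/(2C), so U₂/U₁ = C₁/C₂ = 0.394.
U₂ = 0.394 × 1.91×10⁻¹¹ = 7.53×10⁻¹² J.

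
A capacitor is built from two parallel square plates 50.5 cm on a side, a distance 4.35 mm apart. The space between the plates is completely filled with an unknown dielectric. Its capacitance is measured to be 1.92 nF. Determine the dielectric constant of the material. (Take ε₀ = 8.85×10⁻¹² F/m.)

3.70

A = (50.5 cm)² = 0.255 m².
κ = Cd/(ε₀A) = 1.92×10⁻⁹ × 4.35×10⁻³ / (8.85×10⁻¹² × 0.255) = 3.70.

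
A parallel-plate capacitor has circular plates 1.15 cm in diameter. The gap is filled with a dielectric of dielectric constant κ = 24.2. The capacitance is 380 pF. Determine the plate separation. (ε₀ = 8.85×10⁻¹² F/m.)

d ≈ 58.5 μm

A = π(1.15/2 cm)² = 1.04×10⁻⁴ m².
d = κε₀A/C = 24.2 × 8.85×10⁻¹² × 1.04×10⁻⁴ / 3.80×10⁻¹⁰ = 5.85×10⁻⁵ m.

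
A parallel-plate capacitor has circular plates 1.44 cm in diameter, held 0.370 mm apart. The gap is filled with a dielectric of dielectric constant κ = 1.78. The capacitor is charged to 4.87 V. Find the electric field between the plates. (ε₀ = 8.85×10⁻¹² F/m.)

E = V/d = 4.87 / 3.70×10⁻⁴ = 1.32×10⁴ V/m.

13.2 kV/m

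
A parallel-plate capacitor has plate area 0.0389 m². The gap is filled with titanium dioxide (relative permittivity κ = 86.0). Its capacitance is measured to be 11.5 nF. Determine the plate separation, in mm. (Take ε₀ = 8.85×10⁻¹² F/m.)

2.57 mm

d = κε₀A/C = 86.0 × 8.85×10⁻¹² × 3.89×10⁻² / 1.15×10⁻⁸ = 2.57×10⁻³ m.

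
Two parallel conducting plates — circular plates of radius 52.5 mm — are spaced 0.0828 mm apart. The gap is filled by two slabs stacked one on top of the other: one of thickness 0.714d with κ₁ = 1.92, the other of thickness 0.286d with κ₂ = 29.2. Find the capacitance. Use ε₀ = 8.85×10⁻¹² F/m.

A = π(52.5 mm)² = 8.66×10⁻³ m².
Stacked slabs ⇒ two capacitors in series, each with the full plate area.
C₁ = κ₁ε₀A/d₁ = 1.92 × 8.85×10⁻¹² × 8.66×10⁻³ / 5.91×10⁻⁵ = 2.49×10⁻⁹ F.
C₂ = κ₂ε₀A/d₂ = 29.2 × 8.85×10⁻¹² × 8.66×10⁻³ / 2.37×10⁻⁵ = 9.45×10⁻⁸ F.
C = (1/C₁ + 1/C₂)⁻¹ = 2.42×10⁻⁹ F.

C ≈ 2.42 nF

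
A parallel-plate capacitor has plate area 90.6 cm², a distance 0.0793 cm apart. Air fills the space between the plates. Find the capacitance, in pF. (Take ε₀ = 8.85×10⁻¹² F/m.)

A = 90.6 cm² = 9.06×10⁻³ m².
C = ε₀A/d = 8.85×10⁻¹² × 9.06×10⁻³ / 7.93×10⁻⁴ = 1.01×10⁻¹⁰ F.

101 pF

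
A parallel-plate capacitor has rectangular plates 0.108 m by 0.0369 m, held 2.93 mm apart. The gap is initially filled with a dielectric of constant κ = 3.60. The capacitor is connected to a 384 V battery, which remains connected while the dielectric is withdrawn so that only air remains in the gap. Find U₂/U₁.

Battery connected ⇒ V is held fixed.
C₂ = 0.278 C₁ and U = ½CV², so U₂/U₁ = C₂/C₁ = 0.278.

0.278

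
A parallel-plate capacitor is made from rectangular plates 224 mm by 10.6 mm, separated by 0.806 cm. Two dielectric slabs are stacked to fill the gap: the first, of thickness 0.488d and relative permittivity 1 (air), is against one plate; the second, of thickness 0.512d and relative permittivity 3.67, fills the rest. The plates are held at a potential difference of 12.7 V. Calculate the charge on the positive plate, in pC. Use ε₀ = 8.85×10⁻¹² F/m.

52.8 pC

A = 224 × 10.6 mm² = 2.37×10⁻³ m².
Stacked slabs ⇒ two capacitors in series, each with the full plate area.
C₁ = κ₁ε₀A/d₁ = 1.00 × 8.85×10⁻¹² × 2.37×10⁻³ / 3.93×10⁻³ = 5.34×10⁻¹² F.
C₂ = κ₂ε₀A/d₂ = 3.67 × 8.85×10⁻¹² × 2.37×10⁻³ / 4.13×10⁻³ = 1.87×10⁻¹¹ F.
C = (1/C₁ + 1/C₂)⁻¹ = 4.15×10⁻¹² F.
Q = CV = 4.15×10⁻¹² × 12.7 = 5.28×10⁻¹¹ C.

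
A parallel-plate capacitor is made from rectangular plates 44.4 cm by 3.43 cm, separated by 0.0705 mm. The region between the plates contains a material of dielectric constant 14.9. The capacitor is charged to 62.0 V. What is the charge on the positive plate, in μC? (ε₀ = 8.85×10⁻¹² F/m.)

A = 44.4 × 3.43 cm² = 1.52×10⁻² m².
C = κε₀A/d = 14.9 × 8.85×10⁻¹² × 1.52×10⁻² / 7.05×10⁻⁵ = 2.85×10⁻⁸ F.
Q = CV = 2.85×10⁻⁸ × 62.0 = 1.77×10⁻⁶ C.

Q ≈ 1.77 μC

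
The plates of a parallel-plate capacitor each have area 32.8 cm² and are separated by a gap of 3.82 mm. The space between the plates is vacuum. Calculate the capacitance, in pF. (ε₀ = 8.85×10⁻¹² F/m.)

7.60 pF

A = 32.8 cm² = 3.28×10⁻³ m².
C = ε₀A/d = 8.85×10⁻¹² × 3.28×10⁻³ / 3.82×10⁻³ = 7.60×10⁻¹² F.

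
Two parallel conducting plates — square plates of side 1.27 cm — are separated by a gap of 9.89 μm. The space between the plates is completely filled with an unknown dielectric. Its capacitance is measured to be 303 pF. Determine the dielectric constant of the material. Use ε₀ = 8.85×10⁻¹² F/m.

A = (1.27 cm)² = 1.61×10⁻⁴ m².
κ = Cd/(ε₀A) = 3.03×10⁻¹⁰ × 9.89×10⁻⁶ / (8.85×10⁻¹² × 1.61×10⁻⁴) = 2.10.

κ ≈ 2.10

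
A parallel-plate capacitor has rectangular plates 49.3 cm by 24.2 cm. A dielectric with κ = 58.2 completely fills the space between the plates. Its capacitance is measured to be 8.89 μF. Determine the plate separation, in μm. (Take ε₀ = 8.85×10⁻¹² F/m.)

A = 49.3 × 24.2 cm² = 0.119 m².
d = κε₀A/C = 58.2 × 8.85×10⁻¹² × 0.119 / 8.89×10⁻⁶ = 6.91×10⁻⁶ m.

6.91 μm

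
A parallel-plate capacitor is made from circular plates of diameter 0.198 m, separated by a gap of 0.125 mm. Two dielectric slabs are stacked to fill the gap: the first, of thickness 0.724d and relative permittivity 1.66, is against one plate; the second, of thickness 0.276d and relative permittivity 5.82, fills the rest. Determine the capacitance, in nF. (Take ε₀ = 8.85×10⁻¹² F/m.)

4.51 nF

A = π(0.198/2 m)² = 3.08×10⁻² m².
Stacked slabs ⇒ two capacitors in series, each with the full plate area.
C₁ = κ₁ε₀A/d₁ = 1.66 × 8.85×10⁻¹² × 3.08×10⁻² / 9.05×10⁻⁵ = 5.00×10⁻⁹ F.
C₂ = κ₂ε₀A/d₂ = 5.82 × 8.85×10⁻¹² × 3.08×10⁻² / 3.45×10⁻⁵ = 4.60×10⁻⁸ F.
C = (1/C₁ + 1/C₂)⁻¹ = 4.51×10⁻⁹ F.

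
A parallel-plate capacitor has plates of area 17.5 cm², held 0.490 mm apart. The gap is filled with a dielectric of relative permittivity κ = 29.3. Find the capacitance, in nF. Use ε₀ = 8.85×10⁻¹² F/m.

C ≈ 0.926 nF

A = 17.5 cm² = 1.75×10⁻³ m².
C = κε₀A/d = 29.3 × 8.85×10⁻¹² × 1.75×10⁻³ / 4.90×10⁻⁴ = 9.26×10⁻¹⁰ F.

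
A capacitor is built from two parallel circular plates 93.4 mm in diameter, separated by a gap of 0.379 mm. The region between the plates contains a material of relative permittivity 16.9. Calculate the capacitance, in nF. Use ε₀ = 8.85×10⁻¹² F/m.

C ≈ 2.70 nF

A = π(93.4/2 mm)² = 6.85×10⁻³ m².
C = κε₀A/d = 16.9 × 8.85×10⁻¹² × 6.85×10⁻³ / 3.79×10⁻⁴ = 2.70×10⁻⁹ F.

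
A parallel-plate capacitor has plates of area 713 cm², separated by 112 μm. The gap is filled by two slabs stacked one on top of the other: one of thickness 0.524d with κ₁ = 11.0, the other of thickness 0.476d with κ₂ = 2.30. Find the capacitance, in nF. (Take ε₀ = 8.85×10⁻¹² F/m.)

A = 713 cm² = 7.13×10⁻² m².
Stacked slabs ⇒ two capacitors in series, each with the full plate area.
C₁ = κ₁ε₀A/d₁ = 11.0 × 8.85×10⁻¹² × 7.13×10⁻² / 5.87×10⁻⁵ = 1.18×10⁻⁷ F.
C₂ = κ₂ε₀A/d₂ = 2.30 × 8.85×10⁻¹² × 7.13×10⁻² / 5.33×10⁻⁵ = 2.72×10⁻⁸ F.
C = (1/C₁ + 1/C₂)⁻¹ = 2.21×10⁻⁸ F.

C ≈ 22.1 nF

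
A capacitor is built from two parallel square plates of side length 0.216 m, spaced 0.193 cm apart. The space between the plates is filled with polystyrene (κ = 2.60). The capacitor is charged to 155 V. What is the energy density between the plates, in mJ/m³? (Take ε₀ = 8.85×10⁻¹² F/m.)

74.2 mJ/m³

E = V/d = 155 / 1.93×10⁻³ = 8.03×10⁴ V/m.
u = ½κε₀E² = ½ × 2.60 × 8.85×10⁻¹² × (8.03×10⁴)² = 7.42×10⁻² J/m³.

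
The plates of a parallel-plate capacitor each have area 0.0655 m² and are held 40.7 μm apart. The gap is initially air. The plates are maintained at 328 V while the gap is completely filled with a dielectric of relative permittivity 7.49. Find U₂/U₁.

Battery connected ⇒ V is held fixed.
C₂ = 7.49 C₁ and U = ½CV², so U₂/U₁ = C₂/C₁ = 7.49.

U₂/U₁ ≈ 7.49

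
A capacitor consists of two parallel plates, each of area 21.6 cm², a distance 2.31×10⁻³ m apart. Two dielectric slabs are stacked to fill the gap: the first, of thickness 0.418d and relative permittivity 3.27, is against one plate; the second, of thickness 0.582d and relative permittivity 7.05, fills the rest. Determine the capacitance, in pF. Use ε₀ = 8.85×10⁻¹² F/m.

A = 21.6 cm² = 2.16×10⁻³ m².
Stacked slabs ⇒ two capacitors in series, each with the full plate area.
C₁ = κ₁ε₀A/d₁ = 3.27 × 8.85×10⁻¹² × 2.16×10⁻³ / 9.66×10⁻⁴ = 6.47×10⁻¹¹ F.
C₂ = κ₂ε₀A/d₂ = 7.05 × 8.85×10⁻¹² × 2.16×10⁻³ / 1.34×10⁻³ = 1.00×10⁻¹⁰ F.
C = (1/C₁ + 1/C₂)⁻¹ = 3.93×10⁻¹¹ F.

C ≈ 39.3 pF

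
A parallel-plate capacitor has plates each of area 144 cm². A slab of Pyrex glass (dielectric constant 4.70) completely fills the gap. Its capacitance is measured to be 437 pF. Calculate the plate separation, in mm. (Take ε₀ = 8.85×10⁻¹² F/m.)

A = 144 cm² = 1.44×10⁻² m².
d = κε₀A/C = 4.70 × 8.85×10⁻¹² × 1.44×10⁻² / 4.37×10⁻¹⁰ = 1.37×10⁻³ m.

1.37 mm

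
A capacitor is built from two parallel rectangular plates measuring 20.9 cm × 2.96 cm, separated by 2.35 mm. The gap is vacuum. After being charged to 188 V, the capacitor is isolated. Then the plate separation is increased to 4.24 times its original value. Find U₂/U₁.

U₂/U₁ ≈ 4.24

Isolated ⇒ Q is held fixed.
C₂ = 0.236 C₁ and U = Q²/(2C), so U₂/U₁ = C₁/C₂ = 4.24.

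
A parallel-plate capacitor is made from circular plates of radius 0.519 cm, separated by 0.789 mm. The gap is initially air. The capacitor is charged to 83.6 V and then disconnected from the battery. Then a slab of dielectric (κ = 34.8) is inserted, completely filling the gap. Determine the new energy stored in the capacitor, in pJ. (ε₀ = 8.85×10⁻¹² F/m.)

95.3 pJ

A = π(0.519 cm)² = 8.46×10⁻⁵ m².
Initially C₁ = ε₀A/d = 8.85×10⁻¹² × 8.46×10⁻⁵ / 7.89×10⁻⁴ = 9.49×10⁻¹³ F.
U₁ = 3.32×10⁻⁹ J.
Isolated ⇒ Q is held fixed. C₂ = 34.8 C₁ and U = Q²/(2C), so U₂/U₁ = C₁/C₂ = 0.0287.
U₂ = 0.0287 × 3.32×10⁻⁹ = 9.53×10⁻¹¹ J.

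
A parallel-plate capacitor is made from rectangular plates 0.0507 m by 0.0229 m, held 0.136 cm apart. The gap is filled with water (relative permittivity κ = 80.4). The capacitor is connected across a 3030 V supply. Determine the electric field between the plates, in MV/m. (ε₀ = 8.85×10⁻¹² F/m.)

E = V/d = 3030 / 1.36×10⁻³ = 2.23×10⁶ V/m.

2.23 MV/m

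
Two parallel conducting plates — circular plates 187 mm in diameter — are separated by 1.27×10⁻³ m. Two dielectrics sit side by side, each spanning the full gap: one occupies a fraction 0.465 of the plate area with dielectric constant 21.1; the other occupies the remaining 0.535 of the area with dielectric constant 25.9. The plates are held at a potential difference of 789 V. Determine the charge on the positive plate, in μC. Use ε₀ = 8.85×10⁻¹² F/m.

Q ≈ 3.57 μC

A = π(187/2 mm)² = 2.75×10⁻² m².
Side-by-side slabs ⇒ two capacitors in parallel, each spanning the full gap.
C₁ = κ₁ε₀A₁/d = 21.1 × 8.85×10⁻¹² × 1.28×10⁻² / 1.27×10⁻³ = 1.88×10⁻⁹ F.
C₂ = κ₂ε₀A₂/d = 25.9 × 8.85×10⁻¹² × 1.47×10⁻² / 1.27×10⁻³ = 2.65×10⁻⁹ F.
C = C₁ + C₂ = 4.53×10⁻⁹ F.
Q = CV = 4.53×10⁻⁹ × 789 = 3.57×10⁻⁶ C.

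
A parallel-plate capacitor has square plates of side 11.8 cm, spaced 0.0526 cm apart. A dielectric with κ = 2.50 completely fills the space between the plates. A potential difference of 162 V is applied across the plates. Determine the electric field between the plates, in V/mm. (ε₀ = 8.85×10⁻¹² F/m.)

E = V/d = 162 / 5.26×10⁻⁴ = 3.08×10⁵ V/m.

E ≈ 308 V/mm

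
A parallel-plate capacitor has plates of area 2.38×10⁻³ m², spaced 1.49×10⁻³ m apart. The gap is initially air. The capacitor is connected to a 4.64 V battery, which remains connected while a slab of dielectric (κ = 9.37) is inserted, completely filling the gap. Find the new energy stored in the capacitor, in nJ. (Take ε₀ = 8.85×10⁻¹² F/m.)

Initially C₁ = ε₀A/d = 8.85×10⁻¹² × 2.38×10⁻³ / 1.49×10⁻³ = 1.41×10⁻¹¹ F.
U₁ = 1.52×10⁻¹⁰ J.
Battery connected ⇒ V is held fixed. C₂ = 9.37 C₁ and U = ½CV², so U₂/U₁ = C₂/C₁ = 9.37.
U₂ = 9.37 × 1.52×10⁻¹⁰ = 1.43×10⁻⁹ J.

1.43 nJ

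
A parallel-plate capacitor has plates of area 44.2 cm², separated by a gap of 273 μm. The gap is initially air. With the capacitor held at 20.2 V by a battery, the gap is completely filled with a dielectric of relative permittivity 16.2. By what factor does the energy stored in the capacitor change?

U₂/U₁ ≈ 16.2

Battery connected ⇒ V is held fixed.
C₂ = 16.2 C₁ and U = ½CV², so U₂/U₁ = C₂/C₁ = 16.2.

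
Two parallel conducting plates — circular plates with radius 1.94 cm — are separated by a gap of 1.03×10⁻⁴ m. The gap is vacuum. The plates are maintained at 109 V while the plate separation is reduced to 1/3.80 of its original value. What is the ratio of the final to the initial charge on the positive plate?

3.80

Battery connected ⇒ V is held fixed.
C₂ = 3.80 C₁ and Q = CV, so Q₂/Q₁ = C₂/C₁ = 3.80.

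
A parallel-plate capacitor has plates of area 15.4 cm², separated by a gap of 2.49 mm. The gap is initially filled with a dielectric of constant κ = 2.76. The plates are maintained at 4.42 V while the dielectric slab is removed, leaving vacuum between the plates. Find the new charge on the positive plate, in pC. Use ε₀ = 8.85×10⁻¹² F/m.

A = 15.4 cm² = 1.54×10⁻³ m².
Initially C₁ = κε₀A/d = 2.76 × 8.85×10⁻¹² × 1.54×10⁻³ / 2.49×10⁻³ = 1.51×10⁻¹¹ F.
Q₁ = 6.68×10⁻¹¹ C.
Battery connected ⇒ V is held fixed. C₂ = 0.362 C₁ and Q = CV, so Q₂/Q₁ = C₂/C₁ = 0.362.
Q₂ = 0.362 × 6.68×10⁻¹¹ = 2.42×10⁻¹¹ C.

Q ≈ 24.2 pC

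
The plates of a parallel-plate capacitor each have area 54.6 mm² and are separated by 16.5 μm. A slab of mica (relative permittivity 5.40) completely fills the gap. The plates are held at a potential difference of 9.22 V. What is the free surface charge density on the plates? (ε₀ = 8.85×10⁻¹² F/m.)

σ ≈ 2.67 nC/cm²

A = 54.6 mm² = 5.46×10⁻⁵ m².
C = κε₀A/d = 5.40 × 8.85×10⁻¹² × 5.46×10⁻⁵ / 1.65×10⁻⁵ = 1.58×10⁻¹⁰ F.
σ = Q/A = CV/A = 1.58×10⁻¹⁰ × 9.22 / 5.46×10⁻⁵ = 2.67×10⁻⁵ C/m².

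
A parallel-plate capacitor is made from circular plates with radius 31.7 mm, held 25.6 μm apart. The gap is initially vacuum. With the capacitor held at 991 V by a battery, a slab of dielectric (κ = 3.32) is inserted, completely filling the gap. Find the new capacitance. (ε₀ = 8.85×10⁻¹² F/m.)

A = π(31.7 mm)² = 3.16×10⁻³ m².
Initially C₁ = ε₀A/d = 8.85×10⁻¹² × 3.16×10⁻³ / 2.56×10⁻⁵ = 1.09×10⁻⁹ F.
C = κε₀A/d scales with κ, so C₂/C₁ = κ = 3.32.
C₂ = 3.32 × 1.09×10⁻⁹ = 3.62×10⁻⁹ F.

C ≈ 3.62 nF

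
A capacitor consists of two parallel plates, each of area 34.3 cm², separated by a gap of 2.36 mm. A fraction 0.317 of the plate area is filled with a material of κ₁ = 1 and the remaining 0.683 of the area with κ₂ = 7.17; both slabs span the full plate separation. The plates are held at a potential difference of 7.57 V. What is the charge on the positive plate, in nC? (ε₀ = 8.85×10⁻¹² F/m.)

A = 34.3 cm² = 3.43×10⁻³ m².
Side-by-side slabs ⇒ two capacitors in parallel, each spanning the full gap.
C₁ = κ₁ε₀A₁/d = 1.00 × 8.85×10⁻¹² × 1.09×10⁻³ / 2.36×10⁻³ = 4.08×10⁻¹² F.
C₂ = κ₂ε₀A₂/d = 7.17 × 8.85×10⁻¹² × 2.34×10⁻³ / 2.36×10⁻³ = 6.30×10⁻¹¹ F.
C = C₁ + C₂ = 6.71×10⁻¹¹ F.
Q = CV = 6.71×10⁻¹¹ × 7.57 = 5.08×10⁻¹⁰ C.

Q ≈ 0.508 nC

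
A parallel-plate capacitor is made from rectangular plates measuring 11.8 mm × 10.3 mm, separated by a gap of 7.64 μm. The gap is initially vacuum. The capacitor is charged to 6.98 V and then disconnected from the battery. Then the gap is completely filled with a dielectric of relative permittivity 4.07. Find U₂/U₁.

Isolated ⇒ Q is held fixed.
C₂ = 4.07 C₁ and U = Q²/(2C), so U₂/U₁ = C₁/C₂ = 0.246.

U₂/U₁ ≈ 0.246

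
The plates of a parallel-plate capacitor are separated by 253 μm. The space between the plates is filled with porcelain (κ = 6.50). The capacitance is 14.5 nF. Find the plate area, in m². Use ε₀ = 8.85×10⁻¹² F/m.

A = Cd/(κε₀) = 1.45×10⁻⁸ × 2.53×10⁻⁴ / (6.50 × 8.85×10⁻¹²) = 6.38×10⁻² m².

A ≈ 0.0638 m²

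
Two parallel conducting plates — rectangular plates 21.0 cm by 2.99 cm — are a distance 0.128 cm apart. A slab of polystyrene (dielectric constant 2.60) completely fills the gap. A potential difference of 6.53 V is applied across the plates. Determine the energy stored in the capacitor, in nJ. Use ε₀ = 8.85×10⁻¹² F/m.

2.41 nJ

A = 21.0 × 2.99 cm² = 6.28×10⁻³ m².
C = κε₀A/d = 2.60 × 8.85×10⁻¹² × 6.28×10⁻³ / 1.28×10⁻³ = 1.13×10⁻¹⁰ F.
U = ½CV² = ½ × 1.13×10⁻¹⁰ × (6.53)² = 2.41×10⁻⁹ J.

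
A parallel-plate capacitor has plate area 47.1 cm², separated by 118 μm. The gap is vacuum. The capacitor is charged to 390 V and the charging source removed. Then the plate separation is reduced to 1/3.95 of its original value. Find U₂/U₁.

U₂/U₁ ≈ 0.253

Isolated ⇒ Q is held fixed.
C₂ = 3.95 C₁ and U = Q²/(2C), so U₂/U₁ = C₁/C₂ = 0.253.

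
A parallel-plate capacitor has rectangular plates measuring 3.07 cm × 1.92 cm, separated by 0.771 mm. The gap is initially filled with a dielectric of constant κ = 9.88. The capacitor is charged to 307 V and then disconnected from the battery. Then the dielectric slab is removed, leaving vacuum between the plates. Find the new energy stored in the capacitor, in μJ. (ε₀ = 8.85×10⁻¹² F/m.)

A = 3.07 × 1.92 cm² = 5.89×10⁻⁴ m².
Initially C₁ = κε₀A/d = 9.88 × 8.85×10⁻¹² × 5.89×10⁻⁴ / 7.71×10⁻⁴ = 6.68×10⁻¹¹ F.
U₁ = 3.15×10⁻⁶ J.
Isolated ⇒ Q is held fixed. C₂ = 0.101 C₁ and U = Q²/(2C), so U₂/U₁ = C₁/C₂ = 9.88.
U₂ = 9.88 × 3.15×10⁻⁶ = 3.11×10⁻⁵ J.

31.1 μJ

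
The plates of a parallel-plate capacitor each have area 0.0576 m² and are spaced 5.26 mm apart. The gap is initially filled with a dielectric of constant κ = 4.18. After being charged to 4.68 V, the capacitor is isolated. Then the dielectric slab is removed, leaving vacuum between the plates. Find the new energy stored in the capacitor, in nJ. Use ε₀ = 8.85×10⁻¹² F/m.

Initially C₁ = κε₀A/d = 4.18 × 8.85×10⁻¹² × 5.76×10⁻² / 5.26×10⁻³ = 4.05×10⁻¹⁰ F.
U₁ = 4.44×10⁻⁹ J.
Isolated ⇒ Q is held fixed. C₂ = 0.239 C₁ and U = Q²/(2C), so U₂/U₁ = C₁/C₂ = 4.18.
U₂ = 4.18 × 4.44×10⁻⁹ = 1.85×10⁻⁸ J.

U ≈ 18.5 nJ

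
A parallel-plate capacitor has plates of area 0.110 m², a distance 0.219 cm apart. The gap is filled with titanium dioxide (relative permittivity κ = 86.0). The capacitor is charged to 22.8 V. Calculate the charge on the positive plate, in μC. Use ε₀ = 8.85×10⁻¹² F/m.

0.872 μC

C = κε₀A/d = 86.0 × 8.85×10⁻¹² × 0.110 / 2.19×10⁻³ = 3.82×10⁻⁸ F.
Q = CV = 3.82×10⁻⁸ × 22.8 = 8.72×10⁻⁷ C.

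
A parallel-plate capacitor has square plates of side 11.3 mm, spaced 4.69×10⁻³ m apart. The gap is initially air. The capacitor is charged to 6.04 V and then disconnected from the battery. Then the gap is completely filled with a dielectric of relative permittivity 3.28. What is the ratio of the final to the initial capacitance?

C = κε₀A/d scales with κ, so C₂/C₁ = κ = 3.28.

3.28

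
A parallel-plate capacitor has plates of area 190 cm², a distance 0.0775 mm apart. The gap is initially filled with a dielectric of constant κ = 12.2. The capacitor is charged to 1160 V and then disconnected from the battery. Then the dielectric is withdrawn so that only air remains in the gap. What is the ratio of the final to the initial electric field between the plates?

E₂/E₁ ≈ 12.2

Isolated ⇒ Q is held fixed.
V₂ = Q/C₂ = V₁/0.0820; E = V/d, so E₂/E₁ = (V₂/V₁)(d₁/d₂) = 12.2.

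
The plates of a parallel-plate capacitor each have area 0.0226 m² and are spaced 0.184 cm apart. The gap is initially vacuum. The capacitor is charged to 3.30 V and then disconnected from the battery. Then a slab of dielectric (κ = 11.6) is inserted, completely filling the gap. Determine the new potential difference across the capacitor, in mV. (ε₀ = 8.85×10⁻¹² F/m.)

Initially C₁ = ε₀A/d = 8.85×10⁻¹² × 2.26×10⁻² / 1.84×10⁻³ = 1.09×10⁻¹⁰ F.
V₁ = 3.30 V.
Isolated ⇒ Q is held fixed. C₂ = 11.6 C₁ and V = Q/C, so V₂/V₁ = C₁/C₂ = 0.0862.
V₂ = 0.0862 × 3.30 = 0.284 V.

V ≈ 284 mV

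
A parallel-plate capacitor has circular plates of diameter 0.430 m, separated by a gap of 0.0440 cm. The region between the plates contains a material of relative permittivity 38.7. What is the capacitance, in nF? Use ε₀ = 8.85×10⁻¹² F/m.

C ≈ 113 nF

A = π(0.430/2 m)² = 0.145 m².
C = κε₀A/d = 38.7 × 8.85×10⁻¹² × 0.145 / 4.40×10⁻⁴ = 1.13×10⁻⁷ F.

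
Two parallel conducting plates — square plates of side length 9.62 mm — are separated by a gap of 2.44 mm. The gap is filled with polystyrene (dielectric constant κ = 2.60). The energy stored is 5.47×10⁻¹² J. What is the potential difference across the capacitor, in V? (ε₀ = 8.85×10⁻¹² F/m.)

3.54 V

A = (9.62 mm)² = 9.25×10⁻⁵ m².
C = κε₀A/d = 2.60 × 8.85×10⁻¹² × 9.25×10⁻⁵ / 2.44×10⁻³ = 8.73×10⁻¹³ F.
V = √(2U/C) = √(2 × 5.47×10⁻¹² / 8.73×10⁻¹³) = 3.54 V.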